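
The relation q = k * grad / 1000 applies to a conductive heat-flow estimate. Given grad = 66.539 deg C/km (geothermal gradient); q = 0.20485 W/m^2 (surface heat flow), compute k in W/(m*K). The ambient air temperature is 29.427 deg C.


k = q * 1000 / grad
k = 0.20485 * 1000 / 66.539
k = 3.0786 W/(m*K)


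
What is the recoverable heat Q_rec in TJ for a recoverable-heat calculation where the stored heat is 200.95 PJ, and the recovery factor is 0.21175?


Q_rec = Q_s * RF
Q_rec = 200.95 * 0.21175
Q_rec = 42.55116 PJ
Convert: 42.55116 PJ * 1000.0 = 42551 TJ
Q_rec = 42551 TJ


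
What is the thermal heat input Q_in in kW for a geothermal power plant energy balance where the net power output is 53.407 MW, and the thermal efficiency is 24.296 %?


Q_in = W_net / (eta / 100)
Q_in = 53.407 / (24.296 / 100)
Q_in = 219.8181 MW
Convert: 219.8181 MW * 1000.0 = 2.1982e+05 kW
Q_in = 2.1982e+05 kW


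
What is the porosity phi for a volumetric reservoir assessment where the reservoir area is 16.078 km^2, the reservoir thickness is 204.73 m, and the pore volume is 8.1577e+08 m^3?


phi = Vp / (A * 1e6 * hr)
phi = 8.1577e+08 / (16.078 * 1e6 * 204.73)
phi = 0.24783


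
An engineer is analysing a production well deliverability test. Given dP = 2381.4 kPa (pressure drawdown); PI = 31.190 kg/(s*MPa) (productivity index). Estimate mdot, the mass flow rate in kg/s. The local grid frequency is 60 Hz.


mdot = PI * dP / 1000
mdot = 31.190 * 2381.4 / 1000
mdot = 74.276 kg/s


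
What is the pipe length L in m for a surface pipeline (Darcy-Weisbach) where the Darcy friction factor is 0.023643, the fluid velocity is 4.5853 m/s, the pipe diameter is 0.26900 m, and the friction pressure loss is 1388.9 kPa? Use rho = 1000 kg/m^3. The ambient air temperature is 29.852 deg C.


L = dP*1000*D / (f*rho*vel^2/2)
L = 1388.9*1000*0.26900 / (0.023643*1000*4.5853^2/2)
L = 1503.2 m


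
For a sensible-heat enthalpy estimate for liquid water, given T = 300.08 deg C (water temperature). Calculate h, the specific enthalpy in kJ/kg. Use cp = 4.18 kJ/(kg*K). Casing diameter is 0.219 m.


h = cp * T
h = 4.18 * 300.08
h = 1254.3 kJ/kg


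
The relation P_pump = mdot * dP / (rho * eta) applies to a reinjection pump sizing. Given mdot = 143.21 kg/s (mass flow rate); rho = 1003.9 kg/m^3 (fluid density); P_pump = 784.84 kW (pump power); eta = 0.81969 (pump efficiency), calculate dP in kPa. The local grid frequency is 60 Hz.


dP = P_pump * rho * eta / mdot
dP = 784.84 * 1003.9 * 0.81969 / 143.21
dP = 4509.7 kPa


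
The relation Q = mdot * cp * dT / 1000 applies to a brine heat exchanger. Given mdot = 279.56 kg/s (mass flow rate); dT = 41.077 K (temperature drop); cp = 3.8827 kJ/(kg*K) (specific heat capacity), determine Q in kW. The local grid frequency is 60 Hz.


Q = mdot * cp * dT / 1000
Q = 279.56 * 3.8827 * 41.077 / 1000
Q = 44.58693 MW
Convert: 44.58693 MW * 1000.0 = 44587 kW
Q = 44587 kW


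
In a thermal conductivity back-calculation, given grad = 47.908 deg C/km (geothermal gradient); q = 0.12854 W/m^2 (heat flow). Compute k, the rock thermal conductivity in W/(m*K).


k = q / (grad / 1000)
k = 0.12854 / (47.908 / 1000)
k = 2.6831 W/(m*K)


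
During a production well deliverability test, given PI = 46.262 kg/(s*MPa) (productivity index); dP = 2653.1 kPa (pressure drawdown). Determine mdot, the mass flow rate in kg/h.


mdot = PI * dP / 1000
mdot = 46.262 * 2653.1 / 1000
mdot = 122.7377 kg/s
Convert: 122.7377 kg/s * 3600.0 = 4.4186e+05 kg/h
mdot = 4.4186e+05 kg/h


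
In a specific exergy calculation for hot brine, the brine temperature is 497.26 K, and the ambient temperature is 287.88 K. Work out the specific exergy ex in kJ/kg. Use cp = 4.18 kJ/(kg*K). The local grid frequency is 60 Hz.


ex = cp * ((T_b - T_0) - T_0 * ln(T_b/T_0))
ex = 4.18 * ((497.26 - 287.88) - 287.88 * ln(497.26/287.88))
ex = 217.50 kJ/kg


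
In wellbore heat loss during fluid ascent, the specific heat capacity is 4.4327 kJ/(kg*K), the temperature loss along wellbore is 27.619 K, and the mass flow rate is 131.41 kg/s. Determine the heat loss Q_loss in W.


Q_loss = mdot * cp * dT
Q_loss = 131.41 * 4.4327 * 27.619
Q_loss = 16088.10 kW
Convert: 16088.10 kW * 1000.0 = 1.6088e+07 W
Q_loss = 1.6088e+07 W


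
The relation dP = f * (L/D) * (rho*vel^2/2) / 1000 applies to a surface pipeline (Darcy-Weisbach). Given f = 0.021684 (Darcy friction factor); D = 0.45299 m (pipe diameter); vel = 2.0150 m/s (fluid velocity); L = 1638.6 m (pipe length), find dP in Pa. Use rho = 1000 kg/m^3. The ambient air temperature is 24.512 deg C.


dP = f * (L/D) * (rho*vel^2/2) / 1000
dP = 0.021684 * (1638.6/0.45299) * (1000*2.0150^2/2) / 1000
dP = 159.2369 kPa
Convert: 159.2369 kPa * 1000.0 = 1.5924e+05 Pa
dP = 1.5924e+05 Pa


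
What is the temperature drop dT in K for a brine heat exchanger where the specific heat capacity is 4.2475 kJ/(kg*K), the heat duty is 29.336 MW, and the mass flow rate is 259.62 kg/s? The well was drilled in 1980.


dT = Q * 1000 / (mdot * cp)
dT = 29.336 * 1000 / (259.62 * 4.2475)
dT = 26.603 K


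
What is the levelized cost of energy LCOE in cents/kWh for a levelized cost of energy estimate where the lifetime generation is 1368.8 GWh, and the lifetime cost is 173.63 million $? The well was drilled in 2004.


LCOE = C_tot / E_tot * 100
LCOE = 173.63 / 1368.8 * 100
LCOE = 12.685 cents/kWh


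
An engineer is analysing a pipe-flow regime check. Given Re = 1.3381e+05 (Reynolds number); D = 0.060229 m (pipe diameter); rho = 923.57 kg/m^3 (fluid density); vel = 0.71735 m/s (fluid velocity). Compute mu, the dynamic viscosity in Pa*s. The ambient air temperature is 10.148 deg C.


mu = rho * vel * D / Re
mu = 923.57 * 0.71735 * 0.060229 / 1.3381e+05
mu = 0.00029821 Pa*s


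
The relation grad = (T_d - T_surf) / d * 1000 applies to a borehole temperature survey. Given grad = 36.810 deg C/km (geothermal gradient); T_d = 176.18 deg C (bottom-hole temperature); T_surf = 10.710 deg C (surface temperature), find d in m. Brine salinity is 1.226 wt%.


d = (T_d - T_surf) / grad * 1000
d = (176.18 - 10.710) / 36.810 * 1000
d = 4495.2 m


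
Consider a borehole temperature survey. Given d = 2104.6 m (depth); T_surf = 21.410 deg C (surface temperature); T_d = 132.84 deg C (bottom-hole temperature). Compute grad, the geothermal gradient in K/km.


grad = (T_d - T_surf) / d * 1000
grad = (132.84 - 21.410) / 2104.6 * 1000
grad = 52.94593 deg C/km
Convert: 52.94593 deg C/km * 1.0 = 52.946 K/km
grad = 52.946 K/km


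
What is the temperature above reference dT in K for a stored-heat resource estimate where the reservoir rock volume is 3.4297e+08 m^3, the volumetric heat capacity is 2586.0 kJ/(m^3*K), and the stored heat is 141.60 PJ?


dT = Q_s * 1e12 / (Vr * rhoc)
dT = 141.60 * 1e12 / (3.4297e+08 * 2586.0)
dT = 159.65 K


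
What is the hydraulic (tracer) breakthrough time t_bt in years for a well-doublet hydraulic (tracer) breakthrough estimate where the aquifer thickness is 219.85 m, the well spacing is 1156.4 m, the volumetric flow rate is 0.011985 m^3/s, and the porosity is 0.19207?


t_bt = pi * hr * phi * L^2 / (3 * Qv) / (365.25*86400)
t_bt = pi * 219.85 * 0.19207 * 1156.4^2 / (3 * 0.011985) / (365.25*86400)
t_bt = 156.35 years


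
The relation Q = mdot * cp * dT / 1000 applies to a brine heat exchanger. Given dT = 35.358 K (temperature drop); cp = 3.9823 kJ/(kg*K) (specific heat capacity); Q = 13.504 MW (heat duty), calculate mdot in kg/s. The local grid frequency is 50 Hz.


mdot = Q * 1000 / (cp * dT)
mdot = 13.504 * 1000 / (3.9823 * 35.358)
mdot = 95.905 kg/s


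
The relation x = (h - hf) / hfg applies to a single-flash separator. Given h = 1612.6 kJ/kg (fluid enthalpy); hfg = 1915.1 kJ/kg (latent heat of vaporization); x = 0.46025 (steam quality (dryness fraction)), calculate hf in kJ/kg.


hf = h - x * hfg
hf = 1612.6 - 0.46025 * 1915.1
hf = 731.18 kJ/kg


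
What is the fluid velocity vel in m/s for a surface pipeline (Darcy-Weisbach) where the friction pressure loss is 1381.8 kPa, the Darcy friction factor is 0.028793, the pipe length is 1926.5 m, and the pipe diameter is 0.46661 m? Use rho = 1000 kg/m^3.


vel = sqrt(dP*1000*2*D / (f*L*rho))
vel = sqrt(1381.8*1000*2*0.46661 / (0.028793*1926.5*1000))
vel = 4.8215 m/s


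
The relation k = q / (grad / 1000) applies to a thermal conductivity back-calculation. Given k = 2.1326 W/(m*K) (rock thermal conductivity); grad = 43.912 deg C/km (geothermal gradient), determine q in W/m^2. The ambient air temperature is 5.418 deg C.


q = k * grad / 1000
q = 2.1326 * 43.912 / 1000
q = 0.093647 W/m^2


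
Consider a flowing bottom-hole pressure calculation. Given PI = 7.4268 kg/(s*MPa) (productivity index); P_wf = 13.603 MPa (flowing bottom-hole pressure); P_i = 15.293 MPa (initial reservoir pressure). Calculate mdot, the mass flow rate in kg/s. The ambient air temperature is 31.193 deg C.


mdot = (P_i - P_wf) * PI
mdot = (15.293 - 13.603) * 7.4268
mdot = 12.551 kg/s


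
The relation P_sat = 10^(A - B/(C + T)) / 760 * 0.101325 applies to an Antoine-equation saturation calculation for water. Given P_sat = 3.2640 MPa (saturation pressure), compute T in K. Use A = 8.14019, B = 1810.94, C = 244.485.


T = B / (A - log10(P_sat * 760 / 0.101325)) - C
T = 1810.94 / (8.14019 - log10(3.2640 * 760 / 0.101325)) - 244.485
T = 238.2595 deg C
Convert to K: 238.2595 + 273.15 = 511.41 K
T = 511.41 K


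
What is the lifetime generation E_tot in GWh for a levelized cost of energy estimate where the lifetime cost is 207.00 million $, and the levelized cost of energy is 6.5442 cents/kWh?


E_tot = C_tot / LCOE * 100
E_tot = 207.00 / 6.5442 * 100
E_tot = 3163.1 GWh


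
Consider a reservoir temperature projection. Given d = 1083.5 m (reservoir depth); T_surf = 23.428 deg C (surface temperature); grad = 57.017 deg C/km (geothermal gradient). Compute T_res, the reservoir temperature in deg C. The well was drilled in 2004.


T_res = T_surf + grad * d / 1000
T_res = 23.428 + 57.017 * 1083.5 / 1000
T_res = 85.206 deg C


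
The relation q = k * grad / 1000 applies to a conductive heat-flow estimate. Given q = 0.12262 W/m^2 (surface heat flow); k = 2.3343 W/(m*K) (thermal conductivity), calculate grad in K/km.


grad = q * 1000 / k
grad = 0.12262 * 1000 / 2.3343
grad = 52.52967 deg C/km
Convert: 52.52967 deg C/km * 1.0 = 52.530 K/km
grad = 52.530 K/km


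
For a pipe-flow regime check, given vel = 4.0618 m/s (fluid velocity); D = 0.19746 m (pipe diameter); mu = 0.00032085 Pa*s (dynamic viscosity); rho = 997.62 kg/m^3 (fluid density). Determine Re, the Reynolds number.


Re = rho * vel * D / mu
Re = 997.62 * 4.0618 * 0.19746 / 0.00032085
Re = 2.4938e+06


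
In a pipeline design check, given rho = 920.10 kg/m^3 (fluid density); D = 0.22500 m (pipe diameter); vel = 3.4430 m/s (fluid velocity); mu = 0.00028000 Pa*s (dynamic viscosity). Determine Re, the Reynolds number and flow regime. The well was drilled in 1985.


Step 1: Re = rho*vel*D/mu = 920.1*3.443*0.225/0.00028 = 2.5456e+06
Step 2: Re = 2.5456e+06 > 4000, so flow is turbulent.
Re = 2.5456e+06 (turbulent)


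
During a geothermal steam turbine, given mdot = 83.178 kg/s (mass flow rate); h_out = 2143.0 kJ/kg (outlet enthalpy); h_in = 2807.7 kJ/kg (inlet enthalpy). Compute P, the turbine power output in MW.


P = mdot * (h_in - h_out) / 1000
P = 83.178 * (2807.7 - 2143.0) / 1000
P = 55.288 MW


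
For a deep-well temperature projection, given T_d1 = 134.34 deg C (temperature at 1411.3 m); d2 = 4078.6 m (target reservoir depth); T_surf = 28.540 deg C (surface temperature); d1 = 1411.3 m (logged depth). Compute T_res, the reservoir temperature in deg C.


Step 1: grad = (T_d1 - T_surf)/d1 * 1000 = (134.34 - 28.54)/1411.3 * 1000 = 74.96634 deg C/km
Step 2: T_res = T_surf + grad*d2/1000 = 28.54 + 74.96634*4078.6/1000 = 334.30 deg C
T_res = 334.30 deg C


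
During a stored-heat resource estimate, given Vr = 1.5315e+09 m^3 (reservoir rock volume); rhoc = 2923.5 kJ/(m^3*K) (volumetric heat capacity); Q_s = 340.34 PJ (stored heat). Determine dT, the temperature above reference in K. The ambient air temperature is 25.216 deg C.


dT = Q_s * 1e12 / (Vr * rhoc)
dT = 340.34 * 1e12 / (1.5315e+09 * 2923.5)
dT = 76.014 K


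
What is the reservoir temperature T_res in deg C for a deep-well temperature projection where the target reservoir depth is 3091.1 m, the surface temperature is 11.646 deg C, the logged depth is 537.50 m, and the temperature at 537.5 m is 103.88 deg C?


Step 1: grad = (T_d1 - T_surf)/d1 * 1000 = (103.88 - 11.646)/537.5 * 1000 = 171.5981 deg C/km
Step 2: T_res = T_surf + grad*d2/1000 = 11.646 + 171.5981*3091.1/1000 = 542.07 deg C
T_res = 542.07 deg C


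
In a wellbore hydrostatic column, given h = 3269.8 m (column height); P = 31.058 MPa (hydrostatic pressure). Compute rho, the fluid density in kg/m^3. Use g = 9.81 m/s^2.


rho = P * 1e6 / (g * h)
rho = 31.058 * 1e6 / (9.81 * 3269.8)
rho = 968.24 kg/m^3


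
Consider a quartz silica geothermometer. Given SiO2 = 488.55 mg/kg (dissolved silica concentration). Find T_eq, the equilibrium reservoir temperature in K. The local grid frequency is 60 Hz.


T_eq = 1309 / (5.19 - log10(SiO2)) - 273.15
T_eq = 1309 / (5.19 - log10(488.55)) - 273.15
T_eq = 250.2216 deg C
Convert to K: 250.2216 + 273.15 = 523.37 K
T_eq = 523.37 K


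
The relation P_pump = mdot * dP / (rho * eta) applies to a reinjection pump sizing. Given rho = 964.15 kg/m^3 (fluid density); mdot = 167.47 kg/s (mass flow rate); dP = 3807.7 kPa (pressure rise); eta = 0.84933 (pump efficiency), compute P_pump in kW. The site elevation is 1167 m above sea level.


P_pump = mdot * dP / (rho * eta)
P_pump = 167.47 * 3807.7 / (964.15 * 0.84933)
P_pump = 778.72 kW


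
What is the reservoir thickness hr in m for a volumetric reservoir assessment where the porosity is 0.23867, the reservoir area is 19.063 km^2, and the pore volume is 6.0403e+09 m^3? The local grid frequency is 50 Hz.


hr = Vp / (A * 1e6 * phi)
hr = 6.0403e+09 / (19.063 * 1e6 * 0.23867)
hr = 1327.6 m


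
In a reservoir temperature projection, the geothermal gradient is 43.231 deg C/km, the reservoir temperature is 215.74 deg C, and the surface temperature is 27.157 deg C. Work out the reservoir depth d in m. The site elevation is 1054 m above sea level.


d = (T_res - T_surf) / grad * 1000
d = (215.74 - 27.157) / 43.231 * 1000
d = 4362.2 m


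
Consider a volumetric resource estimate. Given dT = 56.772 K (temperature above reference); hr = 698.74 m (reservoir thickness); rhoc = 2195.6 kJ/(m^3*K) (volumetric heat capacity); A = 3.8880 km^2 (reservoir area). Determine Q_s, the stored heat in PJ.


Step 1: Vr = A*1e6*hr = 3.888*1e6*698.74 = 2.716701e+09 m^3
Step 2: Q_s = Vr*rhoc*dT/1e12 = 2.716701e+09*2195.6*56.772/1e12 = 338.63 PJ
Q_s = 338.63 PJ


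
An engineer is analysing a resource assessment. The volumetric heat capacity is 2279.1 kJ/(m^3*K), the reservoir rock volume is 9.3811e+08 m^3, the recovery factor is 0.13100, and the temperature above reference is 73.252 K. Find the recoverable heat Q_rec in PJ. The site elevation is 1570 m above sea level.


Step 1: Q_s = Vr*rhoc*dT/1e12 = 9.3811e+08*2279.1*73.252/1e12 = 156.6162 PJ
Step 2: Q_rec = Q_s * RF = 156.6162 * 0.131 = 20.517 PJ
Q_rec = 20.517 PJ


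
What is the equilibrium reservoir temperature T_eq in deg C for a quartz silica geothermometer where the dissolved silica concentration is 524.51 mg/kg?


T_eq = 1309 / (5.19 - log10(SiO2)) - 273.15
T_eq = 1309 / (5.19 - log10(524.51)) - 273.15
T_eq = 256.76 deg C


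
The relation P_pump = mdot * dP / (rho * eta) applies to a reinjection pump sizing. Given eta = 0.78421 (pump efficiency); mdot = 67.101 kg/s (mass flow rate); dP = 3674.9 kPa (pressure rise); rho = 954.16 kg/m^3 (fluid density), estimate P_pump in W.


P_pump = mdot * dP / (rho * eta)
P_pump = 67.101 * 3674.9 / (954.16 * 0.78421)
P_pump = 329.5497 kW
Convert: 329.5497 kW * 1000.0 = 3.2955e+05 W
P_pump = 3.2955e+05 W


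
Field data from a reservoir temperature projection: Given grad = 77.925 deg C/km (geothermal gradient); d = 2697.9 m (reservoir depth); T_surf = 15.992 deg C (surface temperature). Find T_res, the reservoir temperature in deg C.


T_res = T_surf + grad * d / 1000
T_res = 15.992 + 77.925 * 2697.9 / 1000
T_res = 226.23 deg C


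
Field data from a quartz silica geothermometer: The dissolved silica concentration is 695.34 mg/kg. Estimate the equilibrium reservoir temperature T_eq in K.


T_eq = 1309 / (5.19 - log10(SiO2)) - 273.15
T_eq = 1309 / (5.19 - log10(695.34)) - 273.15
T_eq = 284.3926 deg C
Convert to K: 284.3926 + 273.15 = 557.54 K
T_eq = 557.54 K


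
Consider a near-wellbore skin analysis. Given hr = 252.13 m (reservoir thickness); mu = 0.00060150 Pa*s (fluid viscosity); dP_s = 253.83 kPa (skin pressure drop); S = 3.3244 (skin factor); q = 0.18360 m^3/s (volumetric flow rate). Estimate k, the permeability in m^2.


k = S*q*mu / (2*pi*dP_s*1000*hr)
k = 3.3244*0.18360*0.00060150 / (2*pi*253.83*1000*252.13)
k = 9.1301e-13 m^2


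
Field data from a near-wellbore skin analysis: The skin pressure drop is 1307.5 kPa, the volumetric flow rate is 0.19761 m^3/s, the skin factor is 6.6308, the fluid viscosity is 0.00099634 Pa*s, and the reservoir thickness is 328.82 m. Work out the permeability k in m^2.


k = S*q*mu / (2*pi*dP_s*1000*hr)
k = 6.6308*0.19761*0.00099634 / (2*pi*1307.5*1000*328.82)
k = 4.8328e-13 m^2


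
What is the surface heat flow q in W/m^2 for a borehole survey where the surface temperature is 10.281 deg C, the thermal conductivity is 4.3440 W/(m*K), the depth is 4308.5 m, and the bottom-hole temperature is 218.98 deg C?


Step 1: grad = (T_d - T_surf)/d * 1000 = (218.98 - 10.281)/4308.5 * 1000 = 48.43890 deg C/km
Step 2: q = k * grad / 1000 = 4.344 * 48.43890 / 1000 = 0.21042 W/m^2
q = 0.21042 W/m^2


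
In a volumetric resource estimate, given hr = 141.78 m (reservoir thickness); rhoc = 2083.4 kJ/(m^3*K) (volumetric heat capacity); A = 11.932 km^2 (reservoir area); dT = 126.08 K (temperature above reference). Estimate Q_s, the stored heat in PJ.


Step 1: Vr = A*1e6*hr = 11.932*1e6*141.78 = 1.691719e+09 m^3
Step 2: Q_s = Vr*rhoc*dT/1e12 = 1.691719e+09*2083.4*126.08/1e12 = 444.37 PJ
Q_s = 444.37 PJ


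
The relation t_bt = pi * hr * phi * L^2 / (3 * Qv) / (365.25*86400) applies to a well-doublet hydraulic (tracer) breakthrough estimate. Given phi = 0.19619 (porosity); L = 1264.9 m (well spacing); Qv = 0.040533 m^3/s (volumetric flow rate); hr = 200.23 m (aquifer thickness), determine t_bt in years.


t_bt = pi * hr * phi * L^2 / (3 * Qv) / (365.25*86400)
t_bt = pi * 200.23 * 0.19619 * 1264.9^2 / (3 * 0.040533) / (365.25*86400)
t_bt = 51.456 years


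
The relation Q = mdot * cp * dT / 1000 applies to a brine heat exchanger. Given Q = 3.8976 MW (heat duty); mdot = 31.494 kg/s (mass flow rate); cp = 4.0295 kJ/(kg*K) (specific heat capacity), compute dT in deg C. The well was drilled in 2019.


dT = Q * 1000 / (mdot * cp)
dT = 3.8976 * 1000 / (31.494 * 4.0295)
dT = 30.71272 K
Convert (temperature difference, 1 K = 1 deg C): 30.71272 K = 30.71272 deg C
dT = 30.713 deg C


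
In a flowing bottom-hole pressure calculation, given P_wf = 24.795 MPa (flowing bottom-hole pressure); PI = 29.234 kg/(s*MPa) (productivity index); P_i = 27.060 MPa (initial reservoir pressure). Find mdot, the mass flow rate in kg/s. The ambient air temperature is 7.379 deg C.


mdot = (P_i - P_wf) * PI
mdot = (27.060 - 24.795) * 29.234
mdot = 66.215 kg/s


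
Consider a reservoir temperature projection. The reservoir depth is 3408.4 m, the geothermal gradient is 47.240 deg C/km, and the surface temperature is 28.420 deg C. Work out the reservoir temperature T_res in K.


T_res = T_surf + grad * d / 1000
T_res = 28.420 + 47.240 * 3408.4 / 1000
T_res = 189.4328 deg C
Convert to K: 189.4328 + 273.15 = 462.58 K
T_res = 462.58 K


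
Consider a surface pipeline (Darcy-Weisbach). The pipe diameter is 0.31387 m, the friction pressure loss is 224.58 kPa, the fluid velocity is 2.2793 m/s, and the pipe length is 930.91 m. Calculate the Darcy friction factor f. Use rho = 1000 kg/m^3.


f = dP*1000 / ((L/D)*(rho*vel^2/2))
f = 224.58*1000 / ((930.91/0.31387)*(1000*2.2793^2/2))
f = 0.029150


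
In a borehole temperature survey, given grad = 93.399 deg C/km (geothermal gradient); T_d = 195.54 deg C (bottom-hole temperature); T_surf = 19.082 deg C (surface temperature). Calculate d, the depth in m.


d = (T_d - T_surf) / grad * 1000
d = (195.54 - 19.082) / 93.399 * 1000
d = 1889.3 m


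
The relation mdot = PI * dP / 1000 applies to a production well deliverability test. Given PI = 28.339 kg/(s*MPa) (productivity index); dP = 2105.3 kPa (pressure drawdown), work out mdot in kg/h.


mdot = PI * dP / 1000
mdot = 28.339 * 2105.3 / 1000
mdot = 59.66210 kg/s
Convert: 59.66210 kg/s * 3600.0 = 2.1478e+05 kg/h
mdot = 2.1478e+05 kg/h


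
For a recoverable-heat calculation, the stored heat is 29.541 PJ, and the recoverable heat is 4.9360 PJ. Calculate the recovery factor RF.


RF = Q_rec / Q_s
RF = 4.9360 / 29.541
RF = 0.16709


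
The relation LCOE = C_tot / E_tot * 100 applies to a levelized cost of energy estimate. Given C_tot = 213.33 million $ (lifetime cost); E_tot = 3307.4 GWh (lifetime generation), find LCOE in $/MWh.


LCOE = C_tot / E_tot * 100
LCOE = 213.33 / 3307.4 * 100
LCOE = 6.450082 cents/kWh
Convert: 6.450082 cents/kWh * 10.0 = 64.501 $/MWh
LCOE = 64.501 $/MWh


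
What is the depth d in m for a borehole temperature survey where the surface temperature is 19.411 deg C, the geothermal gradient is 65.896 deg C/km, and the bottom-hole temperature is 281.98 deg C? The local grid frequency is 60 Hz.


d = (T_d - T_surf) / grad * 1000
d = (281.98 - 19.411) / 65.896 * 1000
d = 3984.6 m


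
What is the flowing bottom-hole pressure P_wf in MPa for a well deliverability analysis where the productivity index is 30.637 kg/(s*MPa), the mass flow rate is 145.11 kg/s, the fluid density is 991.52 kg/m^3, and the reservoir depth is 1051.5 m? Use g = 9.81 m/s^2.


Step 1: P_i = rho*g*h/1e6 = 991.52*9.81*1051.5/1e6 = 10.22774 MPa
Step 2: P_wf = P_i - mdot/PI = 10.22774 - 145.11/30.637 = 5.4913 MPa
P_wf = 5.4913 MPa


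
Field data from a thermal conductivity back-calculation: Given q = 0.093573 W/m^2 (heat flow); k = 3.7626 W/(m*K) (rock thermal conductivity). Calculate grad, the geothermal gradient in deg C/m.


grad = q / k * 1000
grad = 0.093573 / 3.7626 * 1000
grad = 24.86924 deg C/km
Convert: 24.86924 deg C/km * 0.001 = 0.024869 deg C/m
grad = 0.024869 deg C/m


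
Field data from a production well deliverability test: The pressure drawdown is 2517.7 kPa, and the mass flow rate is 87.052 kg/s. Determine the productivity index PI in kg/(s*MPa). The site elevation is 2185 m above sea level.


PI = mdot * 1000 / dP
PI = 87.052 * 1000 / 2517.7
PI = 34.576 kg/(s*MPa)


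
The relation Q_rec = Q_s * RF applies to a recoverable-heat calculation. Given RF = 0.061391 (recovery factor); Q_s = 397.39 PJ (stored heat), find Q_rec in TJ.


Q_rec = Q_s * RF
Q_rec = 397.39 * 0.061391
Q_rec = 24.39617 PJ
Convert: 24.39617 PJ * 1000.0 = 24396 TJ
Q_rec = 24396 TJ


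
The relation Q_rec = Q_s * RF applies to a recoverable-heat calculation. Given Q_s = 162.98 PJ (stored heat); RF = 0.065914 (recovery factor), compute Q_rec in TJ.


Q_rec = Q_s * RF
Q_rec = 162.98 * 0.065914
Q_rec = 10.74266 PJ
Convert: 10.74266 PJ * 1000.0 = 10743 TJ
Q_rec = 10743 TJ


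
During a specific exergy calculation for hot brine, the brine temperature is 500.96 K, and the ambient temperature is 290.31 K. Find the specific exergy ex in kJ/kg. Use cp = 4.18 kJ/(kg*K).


ex = cp * ((T_b - T_0) - T_0 * ln(T_b/T_0))
ex = 4.18 * ((500.96 - 290.31) - 290.31 * ln(500.96/290.31))
ex = 218.46 kJ/kg


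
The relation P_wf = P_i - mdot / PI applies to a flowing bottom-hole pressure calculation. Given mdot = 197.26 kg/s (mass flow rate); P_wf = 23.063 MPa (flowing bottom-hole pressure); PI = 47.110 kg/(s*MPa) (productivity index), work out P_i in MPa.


P_i = P_wf + mdot / PI
P_i = 23.063 + 197.26 / 47.110
P_i = 27.250 MPa


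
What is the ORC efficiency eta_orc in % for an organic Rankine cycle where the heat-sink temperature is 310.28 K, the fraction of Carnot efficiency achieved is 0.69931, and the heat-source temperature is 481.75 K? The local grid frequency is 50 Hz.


eta_orc = (1 - Tc/Th) * f * 100
eta_orc = (1 - 310.28/481.75) * 0.69931 * 100
eta_orc = 24.891 %


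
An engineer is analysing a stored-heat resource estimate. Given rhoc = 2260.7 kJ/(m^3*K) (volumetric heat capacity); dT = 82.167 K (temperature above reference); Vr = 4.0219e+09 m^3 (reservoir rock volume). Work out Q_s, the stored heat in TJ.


Q_s = Vr * rhoc * dT / 1e12
Q_s = 4.0219e+09 * 2260.7 * 82.167 / 1e12
Q_s = 747.0878 PJ
Convert: 747.0878 PJ * 1000.0 = 7.4709e+05 TJ
Q_s = 7.4709e+05 TJ


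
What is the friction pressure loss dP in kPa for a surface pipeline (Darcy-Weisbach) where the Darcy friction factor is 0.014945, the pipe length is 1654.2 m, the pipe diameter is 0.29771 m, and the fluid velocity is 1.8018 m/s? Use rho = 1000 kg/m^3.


dP = f * (L/D) * (rho*vel^2/2) / 1000
dP = 0.014945 * (1654.2/0.29771) * (1000*1.8018^2/2) / 1000
dP = 134.79 kPa


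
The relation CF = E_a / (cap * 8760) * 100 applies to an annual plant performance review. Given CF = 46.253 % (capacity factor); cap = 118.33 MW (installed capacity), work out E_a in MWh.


E_a = CF / 100 * cap * 8760
E_a = 46.253 / 100 * 118.33 * 8760
E_a = 4.7945e+05 MWh


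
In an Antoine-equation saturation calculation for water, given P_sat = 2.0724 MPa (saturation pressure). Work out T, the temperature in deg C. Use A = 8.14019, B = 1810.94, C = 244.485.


T = B / (A - log10(P_sat * 760 / 0.101325)) - C
T = 1810.94 / (8.14019 - log10(2.0724 * 760 / 0.101325)) - 244.485
T = 214.14 deg C


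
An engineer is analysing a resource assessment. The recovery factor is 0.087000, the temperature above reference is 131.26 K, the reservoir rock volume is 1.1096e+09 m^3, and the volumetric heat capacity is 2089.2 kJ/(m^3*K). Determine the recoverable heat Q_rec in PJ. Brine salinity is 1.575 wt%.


Step 1: Q_s = Vr*rhoc*dT/1e12 = 1.1096e+09*2089.2*131.26/1e12 = 304.2838 PJ
Step 2: Q_rec = Q_s * RF = 304.2838 * 0.087 = 26.473 PJ
Q_rec = 26.473 PJ


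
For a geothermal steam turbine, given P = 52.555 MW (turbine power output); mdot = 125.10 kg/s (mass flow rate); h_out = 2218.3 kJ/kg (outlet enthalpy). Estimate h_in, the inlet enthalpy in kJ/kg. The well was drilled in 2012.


h_in = h_out + P * 1000 / mdot
h_in = 2218.3 + 52.555 * 1000 / 125.10
h_in = 2638.4 kJ/kg


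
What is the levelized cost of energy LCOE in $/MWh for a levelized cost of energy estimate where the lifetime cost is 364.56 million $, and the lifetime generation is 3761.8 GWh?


LCOE = C_tot / E_tot * 100
LCOE = 364.56 / 3761.8 * 100
LCOE = 9.691105 cents/kWh
Convert: 9.691105 cents/kWh * 10.0 = 96.911 $/MWh
LCOE = 96.911 $/MWh


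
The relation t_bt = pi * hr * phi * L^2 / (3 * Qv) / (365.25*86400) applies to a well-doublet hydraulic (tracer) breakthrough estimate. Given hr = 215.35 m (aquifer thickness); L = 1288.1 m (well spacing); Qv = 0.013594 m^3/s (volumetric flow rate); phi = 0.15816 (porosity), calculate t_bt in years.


t_bt = pi * hr * phi * L^2 / (3 * Qv) / (365.25*86400)
t_bt = pi * 215.35 * 0.15816 * 1288.1^2 / (3 * 0.013594) / (365.25*86400)
t_bt = 137.95 years


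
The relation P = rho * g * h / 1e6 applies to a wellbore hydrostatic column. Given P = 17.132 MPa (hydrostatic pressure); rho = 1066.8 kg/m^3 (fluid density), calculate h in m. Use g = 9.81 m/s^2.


h = P * 1e6 / (g * rho)
h = 17.132 * 1e6 / (9.81 * 1066.8)
h = 1637.0 m


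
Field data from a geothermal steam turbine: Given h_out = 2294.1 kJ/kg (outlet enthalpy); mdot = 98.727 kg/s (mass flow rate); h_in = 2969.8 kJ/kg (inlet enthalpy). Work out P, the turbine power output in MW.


P = mdot * (h_in - h_out) / 1000
P = 98.727 * (2969.8 - 2294.1) / 1000
P = 66.710 MW


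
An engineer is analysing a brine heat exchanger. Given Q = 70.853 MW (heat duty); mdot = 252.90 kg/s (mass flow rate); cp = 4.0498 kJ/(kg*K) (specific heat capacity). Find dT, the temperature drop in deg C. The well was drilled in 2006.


dT = Q * 1000 / (mdot * cp)
dT = 70.853 * 1000 / (252.90 * 4.0498)
dT = 69.17925 K
Convert (temperature difference, 1 K = 1 deg C): 69.17925 K = 69.17925 deg C
dT = 69.179 deg C


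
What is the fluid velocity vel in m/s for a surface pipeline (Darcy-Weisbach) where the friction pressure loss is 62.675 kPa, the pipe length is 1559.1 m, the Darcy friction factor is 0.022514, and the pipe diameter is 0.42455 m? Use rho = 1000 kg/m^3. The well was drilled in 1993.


vel = sqrt(dP*1000*2*D / (f*L*rho))
vel = sqrt(62.675*1000*2*0.42455 / (0.022514*1559.1*1000))
vel = 1.2313 m/s


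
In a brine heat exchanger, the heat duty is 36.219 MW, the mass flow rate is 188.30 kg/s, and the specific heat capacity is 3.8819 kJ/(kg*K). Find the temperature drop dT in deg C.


dT = Q * 1000 / (mdot * cp)
dT = 36.219 * 1000 / (188.30 * 3.8819)
dT = 49.54979 K
Convert (temperature difference, 1 K = 1 deg C): 49.54979 K = 49.54979 deg C
dT = 49.550 deg C


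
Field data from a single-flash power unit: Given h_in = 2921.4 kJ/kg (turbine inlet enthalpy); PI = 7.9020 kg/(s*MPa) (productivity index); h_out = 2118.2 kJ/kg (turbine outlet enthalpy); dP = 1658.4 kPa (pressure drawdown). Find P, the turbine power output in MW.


Step 1: mdot = PI * dP / 1000 = 7.902 * 1658.4 / 1000 = 13.10468 kg/s
Step 2: P = mdot*(h_in - h_out)/1000 = 13.10468*(2921.4 - 2118.2)/1000 = 10.526 MW
P = 10.526 MW


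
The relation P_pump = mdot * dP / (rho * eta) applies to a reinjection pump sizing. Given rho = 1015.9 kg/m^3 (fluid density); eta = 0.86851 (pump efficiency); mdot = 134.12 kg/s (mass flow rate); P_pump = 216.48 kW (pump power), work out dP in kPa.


dP = P_pump * rho * eta / mdot
dP = 216.48 * 1015.9 * 0.86851 / 134.12
dP = 1424.1 kPa


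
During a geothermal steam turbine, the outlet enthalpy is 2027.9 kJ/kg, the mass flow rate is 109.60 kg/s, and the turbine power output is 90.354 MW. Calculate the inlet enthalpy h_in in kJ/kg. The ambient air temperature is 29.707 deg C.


h_in = h_out + P * 1000 / mdot
h_in = 2027.9 + 90.354 * 1000 / 109.60
h_in = 2852.3 kJ/kg


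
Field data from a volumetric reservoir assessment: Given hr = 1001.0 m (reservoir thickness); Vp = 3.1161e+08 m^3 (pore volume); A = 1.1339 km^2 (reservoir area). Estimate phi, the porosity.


phi = Vp / (A * 1e6 * hr)
phi = 3.1161e+08 / (1.1339 * 1e6 * 1001.0)
phi = 0.27454


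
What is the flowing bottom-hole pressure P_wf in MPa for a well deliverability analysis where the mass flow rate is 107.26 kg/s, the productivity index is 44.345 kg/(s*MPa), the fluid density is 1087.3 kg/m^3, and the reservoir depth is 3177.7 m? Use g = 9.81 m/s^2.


Step 1: P_i = rho*g*h/1e6 = 1087.3*9.81*3177.7/1e6 = 33.89466 MPa
Step 2: P_wf = P_i - mdot/PI = 33.89466 - 107.26/44.345 = 31.476 MPa
P_wf = 31.476 MPa


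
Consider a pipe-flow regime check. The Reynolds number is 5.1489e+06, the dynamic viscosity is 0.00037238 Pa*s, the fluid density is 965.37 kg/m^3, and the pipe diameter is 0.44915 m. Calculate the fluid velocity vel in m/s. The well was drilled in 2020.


vel = Re * mu / (rho * D)
vel = 5.1489e+06 * 0.00037238 / (965.37 * 0.44915)
vel = 4.4220 m/s


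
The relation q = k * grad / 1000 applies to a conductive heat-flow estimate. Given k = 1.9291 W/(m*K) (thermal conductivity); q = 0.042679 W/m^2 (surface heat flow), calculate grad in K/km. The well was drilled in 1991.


grad = q * 1000 / k
grad = 0.042679 * 1000 / 1.9291
grad = 22.12379 deg C/km
Convert: 22.12379 deg C/km * 1.0 = 22.124 K/km
grad = 22.124 K/km


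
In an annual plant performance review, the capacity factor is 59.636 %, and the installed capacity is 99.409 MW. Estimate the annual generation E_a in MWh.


E_a = CF / 100 * cap * 8760
E_a = 59.636 / 100 * 99.409 * 8760
E_a = 5.1932e+05 MWh


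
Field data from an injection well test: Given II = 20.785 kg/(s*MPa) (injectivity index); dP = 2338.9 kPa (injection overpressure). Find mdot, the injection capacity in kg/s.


mdot = II * dP / 1000
mdot = 20.785 * 2338.9 / 1000
mdot = 48.614 kg/s


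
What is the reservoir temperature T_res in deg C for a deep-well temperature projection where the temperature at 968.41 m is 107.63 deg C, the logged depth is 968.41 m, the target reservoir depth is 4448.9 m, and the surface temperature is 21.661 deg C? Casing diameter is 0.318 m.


Step 1: grad = (T_d1 - T_surf)/d1 * 1000 = (107.63 - 21.661)/968.41 * 1000 = 88.77335 deg C/km
Step 2: T_res = T_surf + grad*d2/1000 = 21.661 + 88.77335*4448.9/1000 = 416.60 deg C
T_res = 416.60 deg C


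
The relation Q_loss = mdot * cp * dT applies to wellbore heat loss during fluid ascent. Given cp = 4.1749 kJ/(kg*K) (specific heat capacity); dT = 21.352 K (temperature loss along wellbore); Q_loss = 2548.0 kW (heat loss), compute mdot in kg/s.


mdot = Q_loss / (cp * dT)
mdot = 2548.0 / (4.1749 * 21.352)
mdot = 28.583 kg/s


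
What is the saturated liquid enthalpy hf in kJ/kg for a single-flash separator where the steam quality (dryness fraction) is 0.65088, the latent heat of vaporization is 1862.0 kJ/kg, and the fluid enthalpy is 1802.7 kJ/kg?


hf = h - x * hfg
hf = 1802.7 - 0.65088 * 1862.0
hf = 590.76 kJ/kg


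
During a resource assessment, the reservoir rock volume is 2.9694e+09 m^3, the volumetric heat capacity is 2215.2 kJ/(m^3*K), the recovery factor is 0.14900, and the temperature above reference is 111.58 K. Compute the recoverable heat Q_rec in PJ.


Step 1: Q_s = Vr*rhoc*dT/1e12 = 2.9694e+09*2215.2*111.58/1e12 = 733.9526 PJ
Step 2: Q_rec = Q_s * RF = 733.9526 * 0.149 = 109.36 PJ
Q_rec = 109.36 PJ


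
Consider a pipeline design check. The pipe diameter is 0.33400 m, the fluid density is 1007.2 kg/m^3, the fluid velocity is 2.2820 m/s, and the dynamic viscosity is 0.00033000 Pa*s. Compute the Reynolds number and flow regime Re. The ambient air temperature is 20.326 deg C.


Step 1: Re = rho*vel*D/mu = 1007.2*2.282*0.334/0.00033 = 2.3263e+06
Step 2: Re = 2.3263e+06 > 4000, so flow is turbulent.
Re = 2.3263e+06 (turbulent)


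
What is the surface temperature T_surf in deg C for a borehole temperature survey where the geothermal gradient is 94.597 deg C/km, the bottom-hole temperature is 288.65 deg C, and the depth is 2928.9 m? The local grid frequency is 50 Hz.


T_surf = T_d - grad * d / 1000
T_surf = 288.65 - 94.597 * 2928.9 / 1000
T_surf = 11.585 deg C


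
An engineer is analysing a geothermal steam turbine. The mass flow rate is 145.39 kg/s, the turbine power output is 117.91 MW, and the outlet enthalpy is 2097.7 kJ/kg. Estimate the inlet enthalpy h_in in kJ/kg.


h_in = h_out + P * 1000 / mdot
h_in = 2097.7 + 117.91 * 1000 / 145.39
h_in = 2908.7 kJ/kg


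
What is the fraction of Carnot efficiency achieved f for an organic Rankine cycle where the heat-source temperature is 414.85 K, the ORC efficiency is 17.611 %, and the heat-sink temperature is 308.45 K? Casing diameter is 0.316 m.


f = (eta_orc/100) / (1 - Tc/Th)
f = (17.611/100) / (1 - 308.45/414.85)
f = 0.68665


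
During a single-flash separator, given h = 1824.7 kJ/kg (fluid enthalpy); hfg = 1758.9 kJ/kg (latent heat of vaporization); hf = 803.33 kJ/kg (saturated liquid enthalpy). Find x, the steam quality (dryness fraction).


x = (h - hf) / hfg
x = (1824.7 - 803.33) / 1758.9
x = 0.58069


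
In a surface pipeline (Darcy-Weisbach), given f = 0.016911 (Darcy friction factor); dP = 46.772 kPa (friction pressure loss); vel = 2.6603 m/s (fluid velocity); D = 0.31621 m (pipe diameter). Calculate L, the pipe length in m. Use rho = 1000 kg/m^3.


L = dP*1000*D / (f*rho*vel^2/2)
L = 46.772*1000*0.31621 / (0.016911*1000*2.6603^2/2)
L = 247.15 m


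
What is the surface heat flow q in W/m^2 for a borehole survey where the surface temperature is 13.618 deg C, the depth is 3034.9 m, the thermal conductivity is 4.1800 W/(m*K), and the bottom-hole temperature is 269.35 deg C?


Step 1: grad = (T_d - T_surf)/d * 1000 = (269.35 - 13.618)/3034.9 * 1000 = 84.26373 deg C/km
Step 2: q = k * grad / 1000 = 4.18 * 84.26373 / 1000 = 0.35222 W/m^2
q = 0.35222 W/m^2


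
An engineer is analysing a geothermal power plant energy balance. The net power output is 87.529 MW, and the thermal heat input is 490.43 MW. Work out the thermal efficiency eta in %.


eta = W_net / Q_in * 100
eta = 87.529 / 490.43 * 100
eta = 17.847 %


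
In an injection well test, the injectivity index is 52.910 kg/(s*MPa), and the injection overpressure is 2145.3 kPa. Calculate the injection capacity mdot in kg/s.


mdot = II * dP / 1000
mdot = 52.910 * 2145.3 / 1000
mdot = 113.51 kg/s


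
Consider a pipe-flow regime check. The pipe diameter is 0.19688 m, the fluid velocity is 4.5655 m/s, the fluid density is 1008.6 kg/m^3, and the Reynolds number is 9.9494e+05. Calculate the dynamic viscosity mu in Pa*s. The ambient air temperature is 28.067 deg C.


mu = rho * vel * D / Re
mu = 1008.6 * 4.5655 * 0.19688 / 9.9494e+05
mu = 0.00091120 Pa*s


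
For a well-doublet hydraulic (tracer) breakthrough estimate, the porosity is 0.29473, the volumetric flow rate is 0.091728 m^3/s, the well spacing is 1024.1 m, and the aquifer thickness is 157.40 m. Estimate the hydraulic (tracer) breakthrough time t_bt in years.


t_bt = pi * hr * phi * L^2 / (3 * Qv) / (365.25*86400)
t_bt = pi * 157.40 * 0.29473 * 1024.1^2 / (3 * 0.091728) / (365.25*86400)
t_bt = 17.601 years


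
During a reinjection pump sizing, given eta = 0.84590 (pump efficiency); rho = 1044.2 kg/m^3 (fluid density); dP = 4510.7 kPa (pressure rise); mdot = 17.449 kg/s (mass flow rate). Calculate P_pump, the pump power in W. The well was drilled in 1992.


P_pump = mdot * dP / (rho * eta)
P_pump = 17.449 * 4510.7 / (1044.2 * 0.84590)
P_pump = 89.10699 kW
Convert: 89.10699 kW * 1000.0 = 89107 W
P_pump = 89107 W


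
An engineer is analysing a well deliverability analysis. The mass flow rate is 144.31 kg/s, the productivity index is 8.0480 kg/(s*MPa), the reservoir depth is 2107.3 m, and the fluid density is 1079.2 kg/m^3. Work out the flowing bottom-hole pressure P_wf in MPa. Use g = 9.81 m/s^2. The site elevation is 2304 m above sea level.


Step 1: P_i = rho*g*h/1e6 = 1079.2*9.81*2107.3/1e6 = 22.30988 MPa
Step 2: P_wf = P_i - mdot/PI = 22.30988 - 144.31/8.048 = 4.3787 MPa
P_wf = 4.3787 MPa


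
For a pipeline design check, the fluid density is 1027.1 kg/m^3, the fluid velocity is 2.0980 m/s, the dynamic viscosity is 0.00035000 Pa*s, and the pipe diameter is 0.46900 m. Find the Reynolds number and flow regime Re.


Step 1: Re = rho*vel*D/mu = 1027.1*2.098*0.469/0.00035 = 2.8875e+06
Step 2: Re = 2.8875e+06 > 4000, so flow is turbulent.
Re = 2.8875e+06 (turbulent)


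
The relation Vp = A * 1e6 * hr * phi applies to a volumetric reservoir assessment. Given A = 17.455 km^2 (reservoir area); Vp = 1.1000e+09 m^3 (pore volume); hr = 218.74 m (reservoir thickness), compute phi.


phi = Vp / (A * 1e6 * hr)
phi = 1.1000e+09 / (17.455 * 1e6 * 218.74)
phi = 0.28810


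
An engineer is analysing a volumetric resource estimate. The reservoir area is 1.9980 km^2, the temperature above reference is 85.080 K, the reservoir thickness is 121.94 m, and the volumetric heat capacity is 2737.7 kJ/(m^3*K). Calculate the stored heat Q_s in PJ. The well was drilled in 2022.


Step 1: Vr = A*1e6*hr = 1.998*1e6*121.94 = 2.436361e+08 m^3
Step 2: Q_s = Vr*rhoc*dT/1e12 = 2.436361e+08*2737.7*85.08/1e12 = 56.749 PJ
Q_s = 56.749 PJ


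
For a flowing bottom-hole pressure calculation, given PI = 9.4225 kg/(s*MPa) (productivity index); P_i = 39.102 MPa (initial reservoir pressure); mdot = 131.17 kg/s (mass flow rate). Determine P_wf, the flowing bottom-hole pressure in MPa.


P_wf = P_i - mdot / PI
P_wf = 39.102 - 131.17 / 9.4225
P_wf = 25.181 MPa
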